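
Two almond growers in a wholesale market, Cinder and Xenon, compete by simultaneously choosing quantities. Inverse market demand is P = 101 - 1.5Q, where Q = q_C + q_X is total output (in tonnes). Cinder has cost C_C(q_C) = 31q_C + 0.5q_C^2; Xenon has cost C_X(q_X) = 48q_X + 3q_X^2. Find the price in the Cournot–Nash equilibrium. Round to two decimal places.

Cinder's profit: π_C = (101 - 1.5Q)q_C - (31q_C + (1/2)q_C²). Setting ∂π_C/∂q_C = 0: 70 - 4q_C - (3/2)(q_X) = 0.
Xenon's first-order condition: 53 - 9q_X - (3/2)(q_C) = 0.
Rearranging gives the reaction functions q_C = (70 - (3/2)q_X)/4 and q_X = (53 - (3/2)q_C)/9.
Solving the pair: q_C = 734/45, q_X = 428/135.
Total output Q = 526/27, so price P = 101 - (3/2)·(526/27) = 646/9.

71.78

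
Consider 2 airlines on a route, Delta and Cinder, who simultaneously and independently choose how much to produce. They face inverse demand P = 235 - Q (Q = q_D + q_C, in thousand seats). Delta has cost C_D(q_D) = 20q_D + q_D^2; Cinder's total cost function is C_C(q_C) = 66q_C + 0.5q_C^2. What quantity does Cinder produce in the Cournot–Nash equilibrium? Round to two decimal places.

Delta's profit: π_D = (235 - Q)q_D - (20q_D + q_D²). Setting ∂π_D/∂q_D = 0: 215 - 4q_D - (q_C) = 0.
Cinder's first-order condition: 169 - 3q_C - (q_D) = 0.
So q_D = (215 - q_C)/4 and q_C = (169 - q_D)/3.
Solving the pair: q_D = 476/11, q_C = 461/11.

41.91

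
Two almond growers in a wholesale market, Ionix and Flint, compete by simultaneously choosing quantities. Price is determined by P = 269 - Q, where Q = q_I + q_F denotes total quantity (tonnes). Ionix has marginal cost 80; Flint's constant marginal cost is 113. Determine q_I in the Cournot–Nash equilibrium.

74

Ionix's profit: π_I = (269 - Q)q_I - (80q_I). Setting ∂π_I/∂q_I = 0: 189 - 2q_I - (q_F) = 0.
Flint's first-order condition: 156 - 2q_F - (q_I) = 0.
Rearranging gives the reaction functions q_I = (189 - q_F)/2 and q_F = (156 - q_I)/2.
Substituting one into the other gives q_I = 74 and q_F = 41.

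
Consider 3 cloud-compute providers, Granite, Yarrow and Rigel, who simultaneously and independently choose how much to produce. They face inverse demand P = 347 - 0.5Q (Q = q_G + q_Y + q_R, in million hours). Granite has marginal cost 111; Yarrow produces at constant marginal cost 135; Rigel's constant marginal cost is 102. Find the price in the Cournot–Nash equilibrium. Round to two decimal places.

Granite's profit: π_G = (347 - 0.5Q)q_G - (111q_G). Setting ∂π_G/∂q_G = 0: 236 - q_G - (1/2)(q_Y + q_R) = 0.
Yarrow's profit: π_Y = (347 - 0.5Q)q_Y - (135q_Y). Setting ∂π_Y/∂q_Y = 0: 212 - q_Y - (1/2)(q_G + q_R) = 0.
Rigel's profit: π_R = (347 - 0.5Q)q_R - (102q_R). Setting ∂π_R/∂q_R = 0: 245 - q_R - (1/2)(q_G + q_Y) = 0.
Adding the 3 conditions: 693 − Q − Q = 0, i.e. Q = 693/2.
Back-substituting: q_G = (236 − 693/4)/(1/2) = 251/2, q_Y = (212 − 693/4)/(1/2) = 155/2, q_R = (245 − 693/4)/(1/2) = 287/2.
Total output Q = 693/2, so price P = 347 - (1/2)·(693/2) = 695/4.

173.75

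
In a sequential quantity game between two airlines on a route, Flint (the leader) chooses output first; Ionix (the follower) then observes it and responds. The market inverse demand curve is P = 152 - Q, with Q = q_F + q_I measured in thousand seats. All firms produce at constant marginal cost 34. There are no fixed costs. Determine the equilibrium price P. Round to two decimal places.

The follower Ionix best-responds to any q_F: π_I = (152 - Q)q_I - 34q_I.
Setting the follower's marginal profit to zero, 118 - q_F - 2q_I = 0, i.e. q_I = (118 - q_F)/2.
The leader anticipates this reaction. Substituting into P = 152 - Q gives P = 93 - (1/2)q_F, so π_F = (93 - (1/2)q_F)q_F - 34q_F.
The leader's first-order condition 59 - q_F = 0 yields q_F = 59.
Then q_I = (118 - 59)/2 = 59/2.
Total output Q = 177/2, so price P = 152 - 177/2 = 127/2.

63.50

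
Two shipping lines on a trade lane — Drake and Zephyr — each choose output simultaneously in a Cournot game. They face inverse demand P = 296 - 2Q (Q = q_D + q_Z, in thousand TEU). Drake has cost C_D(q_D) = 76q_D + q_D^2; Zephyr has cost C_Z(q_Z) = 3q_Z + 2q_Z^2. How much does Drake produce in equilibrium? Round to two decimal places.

Drake's profit: π_D = (296 - 2Q)q_D - (76q_D + q_D²). Setting ∂π_D/∂q_D = 0: 220 - 6q_D - 2(q_Z) = 0.
Zephyr's first-order condition: 293 - 8q_Z - 2(q_D) = 0.
Best responses: q_D = (220 - 2q_Z)/6, q_Z = (293 - 2q_D)/8.
Solving the pair: q_D = 587/22, q_Z = 659/22.

26.68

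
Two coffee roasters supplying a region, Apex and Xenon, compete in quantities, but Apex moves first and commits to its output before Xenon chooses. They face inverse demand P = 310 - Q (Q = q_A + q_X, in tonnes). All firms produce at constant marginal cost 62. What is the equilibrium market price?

124

The follower Xenon best-responds to any q_A: π_X = (310 - Q)q_X - 62q_X.
Follower FOC: 248 - q_A - 2q_X = 0, so q_X(q_A) = (248 - q_A)/2.
Apex substitutes q_X(q_A) into its own profit: π_A = q_A(310 - q_A - (248 - q_A)/2) - 62q_A = (186 - (1/2)q_A)q_A - 62q_A.
The leader's first-order condition 124 - q_A = 0 yields q_A = 124.
Then q_X = (248 - 124)/2 = 62.
Total output Q = 186, so price P = 310 - 186 = 124.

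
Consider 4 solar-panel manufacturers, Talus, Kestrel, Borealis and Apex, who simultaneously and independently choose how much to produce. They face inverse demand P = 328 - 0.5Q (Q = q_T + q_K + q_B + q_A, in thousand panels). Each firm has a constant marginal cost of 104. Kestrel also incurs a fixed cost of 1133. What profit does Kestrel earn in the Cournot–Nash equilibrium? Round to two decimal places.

Each firm earns π_i = (328 - 0.5Q)q_i - 104q_i.
Setting ∂π_i/∂q_i = 0 with rivals' quantities fixed: 224 - q_i - (1/2)·Σ_{j≠i} q_j = 0.
With identical firms every q_j equals q_i, so Σ_{j≠i} q_j = 3q_i and 224 = (5/2)q_i, giving q_i = 448/5.
Price P = 328 - (1/2)·(1792/5) = 744/5.
Kestrel's profit: (744/5 - 104)·(448/5) - 1133 = 2881.0800.

2881.08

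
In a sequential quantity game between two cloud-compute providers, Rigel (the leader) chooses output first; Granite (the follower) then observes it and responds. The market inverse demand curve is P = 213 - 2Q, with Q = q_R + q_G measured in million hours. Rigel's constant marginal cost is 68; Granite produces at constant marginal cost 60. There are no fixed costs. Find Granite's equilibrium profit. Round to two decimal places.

892.53

Solve by backward induction. Given q_R, the follower Granite maximises π_G = (213 - 2q_R - 2q_G)q_G - 60q_G.
∂π_G/∂q_G = 153 - 2q_R - 4q_G = 0 gives the reaction function q_G = (153 - 2q_R)/4.
The leader anticipates this reaction. Substituting into P = 213 - 2Q gives P = 273/2 - q_R, so π_R = (273/2 - q_R)q_R - 68q_R.
The leader's first-order condition 137/2 - 2q_R = 0 yields q_R = 137/4.
Then q_G = (153 - 2·(137/4))/4 = 169/8.
Price P = 213 - 2·(443/8) = 409/4.
Granite's profit: (409/4 - 60)·(169/8) = 892.5313.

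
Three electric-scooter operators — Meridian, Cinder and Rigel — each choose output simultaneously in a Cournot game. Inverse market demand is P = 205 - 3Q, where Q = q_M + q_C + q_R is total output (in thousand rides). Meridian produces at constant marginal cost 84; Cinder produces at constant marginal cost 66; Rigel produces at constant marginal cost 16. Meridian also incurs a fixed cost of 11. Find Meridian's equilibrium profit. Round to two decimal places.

Meridian's profit: π_M = (205 - 3Q)q_M - (84q_M). Setting ∂π_M/∂q_M = 0: 121 - 6q_M - 3(q_C + q_R) = 0.
Cinder's profit: π_C = (205 - 3Q)q_C - (66q_C). Setting ∂π_C/∂q_C = 0: 139 - 6q_C - 3(q_M + q_R) = 0.
Rigel's profit: π_R = (205 - 3Q)q_R - (16q_R). Setting ∂π_R/∂q_R = 0: 189 - 6q_R - 3(q_M + q_C) = 0.
Summing all 3 equations gives 449 − 12Q = 0, hence Q = 449/12.
Back-substituting: q_M = (121 − 449/4)/3 = 35/12, q_C = (139 − 449/4)/3 = 107/12, q_R = (189 − 449/4)/3 = 307/12.
Price P = 205 - 3·(449/12) = 371/4.
Meridian's profit: (371/4 - 84)·(35/12) - 11 = 697/48.

14.52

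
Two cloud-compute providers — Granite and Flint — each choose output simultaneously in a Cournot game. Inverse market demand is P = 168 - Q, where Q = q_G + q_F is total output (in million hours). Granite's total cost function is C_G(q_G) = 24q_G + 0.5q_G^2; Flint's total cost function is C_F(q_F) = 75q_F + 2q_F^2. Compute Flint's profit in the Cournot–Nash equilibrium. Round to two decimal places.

189.19

Granite's profit: π_G = (168 - Q)q_G - (24q_G + (1/2)q_G²). Setting ∂π_G/∂q_G = 0: 144 - 3q_G - (q_F) = 0.
Flint's profit: π_F = (168 - Q)q_F - (75q_F + 2q_F²). Setting ∂π_F/∂q_F = 0: 93 - 6q_F - (q_G) = 0.
Rearranging gives the reaction functions q_G = (144 - q_F)/3 and q_F = (93 - q_G)/6.
Substituting one into the other gives q_G = 771/17 and q_F = 135/17.
Price P = 168 - 906/17 = 1950/17.
Flint's profit: (1950/17)·(135/17) - 75·(135/17) - 2(135/17)² = 189.1869.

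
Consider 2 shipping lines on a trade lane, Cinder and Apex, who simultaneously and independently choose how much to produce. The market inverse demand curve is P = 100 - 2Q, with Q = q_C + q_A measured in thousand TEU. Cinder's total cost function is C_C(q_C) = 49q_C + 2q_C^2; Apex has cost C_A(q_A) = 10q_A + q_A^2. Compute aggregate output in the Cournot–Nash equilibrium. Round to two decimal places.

16.91

Cinder's profit: π_C = (100 - 2Q)q_C - (49q_C + 2q_C²). Setting ∂π_C/∂q_C = 0: 51 - 8q_C - 2(q_A) = 0.
Apex's first-order condition: 90 - 6q_A - 2(q_C) = 0.
Best responses: q_C = (51 - 2q_A)/8, q_A = (90 - 2q_C)/6.
Solving the pair: q_C = 63/22, q_A = 309/22.
Total output Q = 63/22 + 309/22 = 186/11.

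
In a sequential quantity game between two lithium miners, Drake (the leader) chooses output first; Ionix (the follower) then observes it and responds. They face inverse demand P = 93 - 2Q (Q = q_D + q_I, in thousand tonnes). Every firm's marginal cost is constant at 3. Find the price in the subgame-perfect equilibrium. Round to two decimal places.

Solve by backward induction. Given q_D, the follower Ionix maximises π_I = (93 - 2q_D - 2q_I)q_I - 3q_I.
Setting the follower's marginal profit to zero, 90 - 2q_D - 4q_I = 0, i.e. q_I = (90 - 2q_D)/4.
The leader anticipates this reaction. Substituting into P = 93 - 2Q gives P = 48 - q_D, so π_D = (48 - q_D)q_D - 3q_D.
The leader's first-order condition 45 - 2q_D = 0 yields q_D = 45/2.
Then q_I = (90 - 2·(45/2))/4 = 45/4.
Total output Q = 135/4, so price P = 93 - 2·(135/4) = 51/2.

25.50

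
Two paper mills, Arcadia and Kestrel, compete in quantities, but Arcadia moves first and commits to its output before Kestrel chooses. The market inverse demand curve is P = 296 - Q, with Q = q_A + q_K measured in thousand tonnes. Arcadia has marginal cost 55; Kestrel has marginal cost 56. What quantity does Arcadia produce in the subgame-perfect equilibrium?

The follower Kestrel best-responds to any q_A: π_K = (296 - Q)q_K - 56q_K.
∂π_K/∂q_K = 240 - q_A - 2q_K = 0 gives the reaction function q_K = (240 - q_A)/2.
Arcadia substitutes q_K(q_A) into its own profit: π_A = q_A(296 - q_A - (240 - q_A)/2) - 55q_A = (176 - (1/2)q_A)q_A - 55q_A.
Leader FOC: 121 - q_A = 0, so q_A = 121.
Then q_K = (240 - 121)/2 = 119/2.

121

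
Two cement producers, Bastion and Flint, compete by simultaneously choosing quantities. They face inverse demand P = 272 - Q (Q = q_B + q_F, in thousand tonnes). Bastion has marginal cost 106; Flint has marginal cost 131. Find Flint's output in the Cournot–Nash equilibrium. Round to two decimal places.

38.67

Bastion's profit: π_B = (272 - Q)q_B - (106q_B). Setting ∂π_B/∂q_B = 0: 166 - 2q_B - (q_F) = 0.
Flint's profit: π_F = (272 - Q)q_F - (131q_F). Setting ∂π_F/∂q_F = 0: 141 - 2q_F - (q_B) = 0.
Rearranging gives the reaction functions q_B = (166 - q_F)/2 and q_F = (141 - q_B)/2.
Solving the pair: q_B = 191/3, q_F = 116/3.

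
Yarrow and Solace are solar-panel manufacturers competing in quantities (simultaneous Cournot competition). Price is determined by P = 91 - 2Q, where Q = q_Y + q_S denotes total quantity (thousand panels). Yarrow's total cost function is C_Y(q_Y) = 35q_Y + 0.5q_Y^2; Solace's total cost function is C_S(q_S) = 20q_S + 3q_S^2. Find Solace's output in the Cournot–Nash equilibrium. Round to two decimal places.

5.28

Yarrow's profit: π_Y = (91 - 2Q)q_Y - (35q_Y + (1/2)q_Y²). Setting ∂π_Y/∂q_Y = 0: 56 - 5q_Y - 2(q_S) = 0.
Solace's first-order condition: 71 - 10q_S - 2(q_Y) = 0.
Rearranging gives the reaction functions q_Y = (56 - 2q_S)/5 and q_S = (71 - 2q_Y)/10.
Solving the pair: q_Y = 209/23, q_S = 243/46.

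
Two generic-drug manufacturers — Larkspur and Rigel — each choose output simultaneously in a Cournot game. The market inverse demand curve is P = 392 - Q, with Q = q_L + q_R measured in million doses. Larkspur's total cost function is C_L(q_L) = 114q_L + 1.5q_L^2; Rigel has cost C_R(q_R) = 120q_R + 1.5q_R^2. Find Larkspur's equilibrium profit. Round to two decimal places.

5425.02

Larkspur's profit: π_L = (392 - Q)q_L - (114q_L + (3/2)q_L²). Setting ∂π_L/∂q_L = 0: 278 - 5q_L - (q_R) = 0.
Rigel's profit: π_R = (392 - Q)q_R - (120q_R + (3/2)q_R²). Setting ∂π_R/∂q_R = 0: 272 - 5q_R - (q_L) = 0.
Rearranging gives the reaction functions q_L = (278 - q_R)/5 and q_R = (272 - q_L)/5.
Substituting one into the other gives q_L = 559/12 and q_R = 541/12.
Price P = 392 - 275/3 = 901/3.
Larkspur's profit: (901/3)·(559/12) - 114·(559/12) - (3/2)(559/12)² = 5425.0174.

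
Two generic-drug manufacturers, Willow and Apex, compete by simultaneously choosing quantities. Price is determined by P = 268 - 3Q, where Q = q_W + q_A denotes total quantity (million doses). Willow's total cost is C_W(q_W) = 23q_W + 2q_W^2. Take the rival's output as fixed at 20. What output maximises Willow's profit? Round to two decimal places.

With the rival's output fixed at 20, Willow's profit is π_W = (268 - 3·20 - 3q_W)q_W - (23q_W + 2q_W²) = (208 - 3q_W)q_W - (23q_W + 2q_W²).
∂π_W/∂q_W = 185 - 10q_W = 0, so q_W = 37/2.

18.50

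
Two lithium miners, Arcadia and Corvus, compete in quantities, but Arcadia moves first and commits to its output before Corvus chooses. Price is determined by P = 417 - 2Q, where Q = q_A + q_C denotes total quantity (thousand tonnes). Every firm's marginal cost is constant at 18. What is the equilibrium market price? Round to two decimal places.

Solve by backward induction. Given q_A, the follower Corvus maximises π_C = (417 - 2q_A - 2q_C)q_C - 18q_C.
∂π_C/∂q_C = 399 - 2q_A - 4q_C = 0 gives the reaction function q_C = (399 - 2q_A)/4.
The leader anticipates this reaction. Substituting into P = 417 - 2Q gives P = 435/2 - q_A, so π_A = (435/2 - q_A)q_A - 18q_A.
Maximising: ∂π_A/∂q_A = 399/2 - 2q_A = 0, giving q_A = 399/4.
Then q_C = (399 - 2·(399/4))/4 = 399/8.
Total output Q = 1197/8, so price P = 417 - 2·(1197/8) = 471/4.

117.75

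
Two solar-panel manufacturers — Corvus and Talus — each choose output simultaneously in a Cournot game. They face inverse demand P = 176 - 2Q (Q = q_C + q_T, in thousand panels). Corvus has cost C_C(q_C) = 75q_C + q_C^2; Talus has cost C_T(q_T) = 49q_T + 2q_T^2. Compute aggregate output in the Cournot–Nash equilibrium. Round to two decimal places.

Corvus's profit: π_C = (176 - 2Q)q_C - (75q_C + q_C²). Setting ∂π_C/∂q_C = 0: 101 - 6q_C - 2(q_T) = 0.
Talus's first-order condition: 127 - 8q_T - 2(q_C) = 0.
Best responses: q_C = (101 - 2q_T)/6, q_T = (127 - 2q_C)/8.
Solving the pair: q_C = 277/22, q_T = 140/11.
Total output Q = 277/22 + 140/11 = 557/22.

25.32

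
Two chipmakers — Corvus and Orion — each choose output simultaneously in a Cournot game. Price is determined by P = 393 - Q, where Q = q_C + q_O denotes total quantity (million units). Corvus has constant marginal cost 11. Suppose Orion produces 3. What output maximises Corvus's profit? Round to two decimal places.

With the rival's output fixed at 3, Corvus's profit is π_C = (393 - 3 - q_C)q_C - (11q_C) = (390 - q_C)q_C - (11q_C).
∂π_C/∂q_C = 379 - 2q_C = 0, so q_C = 379/2.

189.50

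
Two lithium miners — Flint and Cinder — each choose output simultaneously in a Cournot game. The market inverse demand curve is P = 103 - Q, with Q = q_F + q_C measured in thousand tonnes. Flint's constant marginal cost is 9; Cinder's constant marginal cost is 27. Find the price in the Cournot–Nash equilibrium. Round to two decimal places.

Flint's profit: π_F = (103 - Q)q_F - (9q_F). Setting ∂π_F/∂q_F = 0: 94 - 2q_F - (q_C) = 0.
Cinder's profit: π_C = (103 - Q)q_C - (27q_C). Setting ∂π_C/∂q_C = 0: 76 - 2q_C - (q_F) = 0.
Best responses: q_F = (94 - q_C)/2, q_C = (76 - q_F)/2.
Solving the pair: q_F = 112/3, q_C = 58/3.
Total output Q = 170/3, so price P = 103 - 170/3 = 139/3.

46.33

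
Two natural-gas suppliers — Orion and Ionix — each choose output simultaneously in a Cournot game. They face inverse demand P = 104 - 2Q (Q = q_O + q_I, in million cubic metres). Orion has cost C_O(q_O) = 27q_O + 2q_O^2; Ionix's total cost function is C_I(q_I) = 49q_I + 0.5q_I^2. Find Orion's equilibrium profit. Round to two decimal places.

233.41

Orion's profit: π_O = (104 - 2Q)q_O - (27q_O + 2q_O²). Setting ∂π_O/∂q_O = 0: 77 - 8q_O - 2(q_I) = 0.
Ionix's first-order condition: 55 - 5q_I - 2(q_O) = 0.
Best responses: q_O = (77 - 2q_I)/8, q_I = (55 - 2q_O)/5.
Substituting one into the other gives q_O = 275/36 and q_I = 143/18.
Price P = 104 - 2·(187/12) = 437/6.
Orion's profit: (437/6)·(275/36) - 27·(275/36) - 2(275/36)² = 233.4105.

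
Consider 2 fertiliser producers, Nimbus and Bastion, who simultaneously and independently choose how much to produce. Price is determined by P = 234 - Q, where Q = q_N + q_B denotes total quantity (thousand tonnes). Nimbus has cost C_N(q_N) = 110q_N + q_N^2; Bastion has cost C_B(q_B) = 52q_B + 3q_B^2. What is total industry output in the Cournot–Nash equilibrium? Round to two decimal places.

45.61

Nimbus's profit: π_N = (234 - Q)q_N - (110q_N + q_N²). Setting ∂π_N/∂q_N = 0: 124 - 4q_N - (q_B) = 0.
Bastion's first-order condition: 182 - 8q_B - (q_N) = 0.
Best responses: q_N = (124 - q_B)/4, q_B = (182 - q_N)/8.
Solving the pair: q_N = 810/31, q_B = 604/31.
Total output Q = 810/31 + 604/31 = 1414/31.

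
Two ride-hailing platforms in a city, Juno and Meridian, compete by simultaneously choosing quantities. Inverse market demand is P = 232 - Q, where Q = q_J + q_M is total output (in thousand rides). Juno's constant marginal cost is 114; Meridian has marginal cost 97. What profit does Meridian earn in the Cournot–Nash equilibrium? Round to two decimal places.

Juno's profit: π_J = (232 - Q)q_J - (114q_J). Setting ∂π_J/∂q_J = 0: 118 - 2q_J - (q_M) = 0.
Meridian's profit: π_M = (232 - Q)q_M - (97q_M). Setting ∂π_M/∂q_M = 0: 135 - 2q_M - (q_J) = 0.
So q_J = (118 - q_M)/2 and q_M = (135 - q_J)/2.
Solving the pair: q_J = 101/3, q_M = 152/3.
Price P = 232 - 253/3 = 443/3.
Meridian's profit: (443/3 - 97)·(152/3) = 2567.1111.

2567.11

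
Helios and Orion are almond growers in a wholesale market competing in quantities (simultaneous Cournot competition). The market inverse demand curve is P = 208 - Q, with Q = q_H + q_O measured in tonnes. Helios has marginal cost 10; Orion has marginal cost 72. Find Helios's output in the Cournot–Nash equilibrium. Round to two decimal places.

Helios's profit: π_H = (208 - Q)q_H - (10q_H). Setting ∂π_H/∂q_H = 0: 198 - 2q_H - (q_O) = 0.
Orion's profit: π_O = (208 - Q)q_O - (72q_O). Setting ∂π_O/∂q_O = 0: 136 - 2q_O - (q_H) = 0.
Rearranging gives the reaction functions q_H = (198 - q_O)/2 and q_O = (136 - q_H)/2.
Substituting one into the other gives q_H = 260/3 and q_O = 74/3.

86.67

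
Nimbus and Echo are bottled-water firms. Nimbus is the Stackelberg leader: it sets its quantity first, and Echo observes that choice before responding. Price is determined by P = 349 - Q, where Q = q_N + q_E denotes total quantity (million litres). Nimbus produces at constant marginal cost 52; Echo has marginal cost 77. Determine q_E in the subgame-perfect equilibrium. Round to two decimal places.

55.50

Solve by backward induction. Given q_N, the follower Echo maximises π_E = (349 - q_N - q_E)q_E - 77q_E.
Setting the follower's marginal profit to zero, 272 - q_N - 2q_E = 0, i.e. q_E = (272 - q_N)/2.
Nimbus substitutes q_E(q_N) into its own profit: π_N = q_N(349 - q_N - (272 - q_N)/2) - 52q_N = (213 - (1/2)q_N)q_N - 52q_N.
The leader's first-order condition 161 - q_N = 0 yields q_N = 161.
Then q_E = (272 - 161)/2 = 111/2.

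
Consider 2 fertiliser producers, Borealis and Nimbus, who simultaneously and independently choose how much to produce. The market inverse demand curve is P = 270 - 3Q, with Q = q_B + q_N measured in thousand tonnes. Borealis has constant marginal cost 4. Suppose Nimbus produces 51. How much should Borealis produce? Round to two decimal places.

With the rival's output fixed at 51, Borealis's profit is π_B = (270 - 3·51 - 3q_B)q_B - (4q_B) = (117 - 3q_B)q_B - (4q_B).
∂π_B/∂q_B = 113 - 6q_B = 0, so q_B = 113/6.

18.83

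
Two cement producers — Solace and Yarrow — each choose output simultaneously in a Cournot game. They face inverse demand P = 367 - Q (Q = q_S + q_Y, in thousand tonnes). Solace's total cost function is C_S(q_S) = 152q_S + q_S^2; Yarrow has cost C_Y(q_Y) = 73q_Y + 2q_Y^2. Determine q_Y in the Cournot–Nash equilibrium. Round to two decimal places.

Solace's profit: π_S = (367 - Q)q_S - (152q_S + q_S²). Setting ∂π_S/∂q_S = 0: 215 - 4q_S - (q_Y) = 0.
Yarrow's profit: π_Y = (367 - Q)q_Y - (73q_Y + 2q_Y²). Setting ∂π_Y/∂q_Y = 0: 294 - 6q_Y - (q_S) = 0.
Best responses: q_S = (215 - q_Y)/4, q_Y = (294 - q_S)/6.
Solving the pair: q_S = 996/23, q_Y = 961/23.

41.78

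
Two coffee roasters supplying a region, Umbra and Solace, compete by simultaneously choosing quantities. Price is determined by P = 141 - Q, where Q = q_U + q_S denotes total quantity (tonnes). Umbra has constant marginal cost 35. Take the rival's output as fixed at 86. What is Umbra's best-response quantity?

10

With the rival's output fixed at 86, Umbra's profit is π_U = (141 - 86 - q_U)q_U - (35q_U) = (55 - q_U)q_U - (35q_U).
∂π_U/∂q_U = 20 - 2q_U = 0, so q_U = 10.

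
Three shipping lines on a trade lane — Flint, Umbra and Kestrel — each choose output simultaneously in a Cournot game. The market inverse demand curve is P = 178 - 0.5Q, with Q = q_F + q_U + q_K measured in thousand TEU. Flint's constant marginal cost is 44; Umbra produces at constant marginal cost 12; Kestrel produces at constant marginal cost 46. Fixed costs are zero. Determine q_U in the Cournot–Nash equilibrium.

Flint's profit: π_F = (178 - 0.5Q)q_F - (44q_F). Setting ∂π_F/∂q_F = 0: 134 - q_F - (1/2)(q_U + q_K) = 0.
Umbra's profit: π_U = (178 - 0.5Q)q_U - (12q_U). Setting ∂π_U/∂q_U = 0: 166 - q_U - (1/2)(q_F + q_K) = 0.
Kestrel's first-order condition: 132 - q_K - (1/2)(q_F + q_U) = 0.
Adding the 3 first-order conditions: 432 − 2Q = 0, so Q = 216.
Back-substituting: q_F = (134 − 108)/(1/2) = 52, q_U = (166 − 108)/(1/2) = 116, q_K = (132 − 108)/(1/2) = 48.

116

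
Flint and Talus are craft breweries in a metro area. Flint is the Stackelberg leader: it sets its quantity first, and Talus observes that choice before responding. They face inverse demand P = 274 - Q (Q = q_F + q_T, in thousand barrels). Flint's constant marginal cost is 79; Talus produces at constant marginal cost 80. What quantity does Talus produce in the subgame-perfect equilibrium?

48

The follower Talus best-responds to any q_F: π_T = (274 - Q)q_T - 80q_T.
∂π_T/∂q_T = 194 - q_F - 2q_T = 0 gives the reaction function q_T = (194 - q_F)/2.
The leader anticipates this reaction. Substituting into P = 274 - Q gives P = 177 - (1/2)q_F, so π_F = (177 - (1/2)q_F)q_F - 79q_F.
The leader's first-order condition 98 - q_F = 0 yields q_F = 98.
Then q_T = (194 - 98)/2 = 48.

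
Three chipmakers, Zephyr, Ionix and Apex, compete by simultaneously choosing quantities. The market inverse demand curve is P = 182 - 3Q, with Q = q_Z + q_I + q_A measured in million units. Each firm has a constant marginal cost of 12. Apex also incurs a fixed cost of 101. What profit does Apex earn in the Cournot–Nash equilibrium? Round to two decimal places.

A representative firm's profit is π_i = q_i(182 - 3Q) - 12q_i.
First-order condition (treating rivals' output as given): 170 - 6q_i - 3·Σ_{j≠i} q_j = 0.
With identical firms every q_j equals q_i, so Σ_{j≠i} q_j = 2q_i and 170 = 12q_i, giving q_i = 85/6.
Price P = 182 - 3·(85/2) = 109/2.
Apex's profit: (109/2 - 12)·(85/6) - 101 = 501.0833.

501.08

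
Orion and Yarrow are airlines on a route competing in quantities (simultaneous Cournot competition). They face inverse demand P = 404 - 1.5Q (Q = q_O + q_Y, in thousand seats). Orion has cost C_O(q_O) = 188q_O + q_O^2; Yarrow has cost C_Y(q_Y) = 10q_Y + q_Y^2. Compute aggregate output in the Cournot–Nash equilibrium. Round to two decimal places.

93.85

Orion's profit: π_O = (404 - 1.5Q)q_O - (188q_O + q_O²). Setting ∂π_O/∂q_O = 0: 216 - 5q_O - (3/2)(q_Y) = 0.
Yarrow's first-order condition: 394 - 5q_Y - (3/2)(q_O) = 0.
Rearranging gives the reaction functions q_O = (216 - (3/2)q_Y)/5 and q_Y = (394 - (3/2)q_O)/5.
Substituting one into the other gives q_O = 1956/91 and q_Y = 72.3516.
Total output Q = 1956/91 + 72.3516 = 1220/13.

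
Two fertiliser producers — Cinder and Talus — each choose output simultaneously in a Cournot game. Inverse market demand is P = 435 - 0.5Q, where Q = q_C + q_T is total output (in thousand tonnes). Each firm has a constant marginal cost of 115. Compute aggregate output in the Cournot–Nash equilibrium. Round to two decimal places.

426.67

A representative firm's profit is π_i = q_i(435 - 0.5Q) - 115q_i.
First-order condition (treating rivals' output as given): 320 - q_i - (1/2)q_j = 0.
With identical firms every q_j equals q_i, so q_j = q_i and 320 = (3/2)q_i, giving q_i = 640/3.
Total output Q = 640/3 + 640/3 = 1280/3.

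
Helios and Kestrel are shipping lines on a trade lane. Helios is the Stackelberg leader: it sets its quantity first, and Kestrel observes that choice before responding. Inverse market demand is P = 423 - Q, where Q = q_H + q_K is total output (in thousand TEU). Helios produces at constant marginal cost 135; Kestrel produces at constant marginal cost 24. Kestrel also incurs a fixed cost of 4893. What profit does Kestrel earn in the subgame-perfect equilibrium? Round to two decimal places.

The follower Kestrel best-responds to any q_H: π_K = (423 - Q)q_K - 24q_K.
∂π_K/∂q_K = 399 - q_H - 2q_K = 0 gives the reaction function q_K = (399 - q_H)/2.
Helios substitutes q_K(q_H) into its own profit: π_H = q_H(423 - q_H - (399 - q_H)/2) - 135q_H = (447/2 - (1/2)q_H)q_H - 135q_H.
The leader's first-order condition 177/2 - q_H = 0 yields q_H = 177/2.
Then q_K = (399 - 177/2)/2 = 621/4.
Price P = 423 - 975/4 = 717/4.
Kestrel's profit: (717/4 - 24)·(621/4) - 4893 = 19209.5625.

19209.56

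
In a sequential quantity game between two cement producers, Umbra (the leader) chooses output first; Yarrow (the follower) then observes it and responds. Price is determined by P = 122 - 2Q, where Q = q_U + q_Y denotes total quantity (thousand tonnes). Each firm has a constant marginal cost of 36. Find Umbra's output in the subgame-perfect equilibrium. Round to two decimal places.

The follower Yarrow best-responds to any q_U: π_Y = (122 - 2Q)q_Y - 36q_Y.
∂π_Y/∂q_Y = 86 - 2q_U - 4q_Y = 0 gives the reaction function q_Y = (86 - 2q_U)/4.
Umbra substitutes q_Y(q_U) into its own profit: π_U = q_U(122 - 2q_U - (86 - 2q_U)/2) - 36q_U = (79 - q_U)q_U - 36q_U.
Leader FOC: 43 - 2q_U = 0, so q_U = 43/2.
Then q_Y = (86 - 2·(43/2))/4 = 43/4.

21.50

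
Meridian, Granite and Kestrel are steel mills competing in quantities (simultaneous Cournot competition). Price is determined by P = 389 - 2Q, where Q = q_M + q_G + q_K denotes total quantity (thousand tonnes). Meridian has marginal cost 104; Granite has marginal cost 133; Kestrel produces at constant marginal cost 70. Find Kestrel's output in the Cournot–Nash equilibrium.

Meridian's profit: π_M = (389 - 2Q)q_M - (104q_M). Setting ∂π_M/∂q_M = 0: 285 - 4q_M - 2(q_G + q_K) = 0.
Granite's profit: π_G = (389 - 2Q)q_G - (133q_G). Setting ∂π_G/∂q_G = 0: 256 - 4q_G - 2(q_M + q_K) = 0.
Kestrel's first-order condition: 319 - 4q_K - 2(q_M + q_G) = 0.
Adding the 3 first-order conditions: 860 − 8Q = 0, so Q = 215/2.
Back-substituting: q_M = (285 − 215)/2 = 35, q_G = (256 − 215)/2 = 41/2, q_K = (319 − 215)/2 = 52.

52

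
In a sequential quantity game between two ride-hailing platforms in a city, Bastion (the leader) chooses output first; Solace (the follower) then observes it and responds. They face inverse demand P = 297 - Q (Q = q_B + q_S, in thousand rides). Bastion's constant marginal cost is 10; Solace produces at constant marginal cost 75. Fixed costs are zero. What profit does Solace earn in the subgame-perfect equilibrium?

529

The follower Solace best-responds to any q_B: π_S = (297 - Q)q_S - 75q_S.
Follower FOC: 222 - q_B - 2q_S = 0, so q_S(q_B) = (222 - q_B)/2.
Bastion substitutes q_S(q_B) into its own profit: π_B = q_B(297 - q_B - (222 - q_B)/2) - 10q_B = (186 - (1/2)q_B)q_B - 10q_B.
Leader FOC: 176 - q_B = 0, so q_B = 176.
Then q_S = (222 - 176)/2 = 23.
Price P = 297 - 199 = 98.
Solace's profit: (98 - 75)·23 = 529.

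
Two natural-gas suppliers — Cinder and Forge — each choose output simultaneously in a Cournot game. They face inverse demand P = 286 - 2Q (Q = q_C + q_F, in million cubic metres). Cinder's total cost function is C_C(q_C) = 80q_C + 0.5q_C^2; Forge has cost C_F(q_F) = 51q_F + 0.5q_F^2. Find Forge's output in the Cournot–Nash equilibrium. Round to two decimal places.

36.33

Cinder's profit: π_C = (286 - 2Q)q_C - (80q_C + (1/2)q_C²). Setting ∂π_C/∂q_C = 0: 206 - 5q_C - 2(q_F) = 0.
Forge's profit: π_F = (286 - 2Q)q_F - (51q_F + (1/2)q_F²). Setting ∂π_F/∂q_F = 0: 235 - 5q_F - 2(q_C) = 0.
Rearranging gives the reaction functions q_C = (206 - 2q_F)/5 and q_F = (235 - 2q_C)/5.
Substituting one into the other gives q_C = 80/3 and q_F = 109/3.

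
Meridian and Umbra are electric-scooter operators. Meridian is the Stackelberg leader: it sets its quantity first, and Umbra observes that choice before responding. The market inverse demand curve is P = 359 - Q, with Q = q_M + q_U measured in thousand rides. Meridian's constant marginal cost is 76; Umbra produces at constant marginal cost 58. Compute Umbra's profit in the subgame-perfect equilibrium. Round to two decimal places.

7098.06

Solve by backward induction. Given q_M, the follower Umbra maximises π_U = (359 - q_M - q_U)q_U - 58q_U.
Follower FOC: 301 - q_M - 2q_U = 0, so q_U(q_M) = (301 - q_M)/2.
Meridian substitutes q_U(q_M) into its own profit: π_M = q_M(359 - q_M - (301 - q_M)/2) - 76q_M = (417/2 - (1/2)q_M)q_M - 76q_M.
Maximising: ∂π_M/∂q_M = 265/2 - q_M = 0, giving q_M = 265/2.
Then q_U = (301 - 265/2)/2 = 337/4.
Price P = 359 - 867/4 = 569/4.
Umbra's profit: (569/4 - 58)·(337/4) = 7098.0625.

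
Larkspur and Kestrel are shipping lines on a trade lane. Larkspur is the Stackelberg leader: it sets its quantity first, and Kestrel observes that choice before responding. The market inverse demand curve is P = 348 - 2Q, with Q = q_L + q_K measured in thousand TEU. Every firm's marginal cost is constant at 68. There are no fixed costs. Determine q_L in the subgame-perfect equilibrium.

Solve by backward induction. Given q_L, the follower Kestrel maximises π_K = (348 - 2q_L - 2q_K)q_K - 68q_K.
Setting the follower's marginal profit to zero, 280 - 2q_L - 4q_K = 0, i.e. q_K = (280 - 2q_L)/4.
The leader anticipates this reaction. Substituting into P = 348 - 2Q gives P = 208 - q_L, so π_L = (208 - q_L)q_L - 68q_L.
Maximising: ∂π_L/∂q_L = 140 - 2q_L = 0, giving q_L = 70.
Then q_K = (280 - 2·70)/4 = 35.

70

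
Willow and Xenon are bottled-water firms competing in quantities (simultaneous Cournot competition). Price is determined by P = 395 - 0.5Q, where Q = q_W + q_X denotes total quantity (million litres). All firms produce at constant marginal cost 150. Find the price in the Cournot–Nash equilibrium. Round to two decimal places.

231.67

Each firm earns π_i = (395 - 0.5Q)q_i - 150q_i.
Setting ∂π_i/∂q_i = 0 with rivals' quantities fixed: 245 - q_i - (1/2)q_j = 0.
By symmetry each firm produces the same amount; substituting q_j = q_i yields q_i = 245/(3/2) = 490/3.
Total output Q = 980/3, so price P = 395 - (1/2)·(980/3) = 695/3.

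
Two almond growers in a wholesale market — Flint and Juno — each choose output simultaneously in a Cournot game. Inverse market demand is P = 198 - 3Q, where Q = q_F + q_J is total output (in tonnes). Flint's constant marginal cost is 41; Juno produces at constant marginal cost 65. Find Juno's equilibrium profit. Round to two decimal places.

440.04

Flint's profit: π_F = (198 - 3Q)q_F - (41q_F). Setting ∂π_F/∂q_F = 0: 157 - 6q_F - 3(q_J) = 0.
Juno's first-order condition: 133 - 6q_J - 3(q_F) = 0.
So q_F = (157 - 3q_J)/6 and q_J = (133 - 3q_F)/6.
Substituting one into the other gives q_F = 181/9 and q_J = 109/9.
Price P = 198 - 3·(290/9) = 304/3.
Juno's profit: (304/3 - 65)·(109/9) = 440.0370.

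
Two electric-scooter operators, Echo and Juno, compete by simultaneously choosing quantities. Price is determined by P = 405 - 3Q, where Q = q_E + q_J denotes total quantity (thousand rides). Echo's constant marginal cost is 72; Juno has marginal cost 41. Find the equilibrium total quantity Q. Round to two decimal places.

Echo's profit: π_E = (405 - 3Q)q_E - (72q_E). Setting ∂π_E/∂q_E = 0: 333 - 6q_E - 3(q_J) = 0.
Juno's first-order condition: 364 - 6q_J - 3(q_E) = 0.
Rearranging gives the reaction functions q_E = (333 - 3q_J)/6 and q_J = (364 - 3q_E)/6.
Solving the pair: q_E = 302/9, q_J = 395/9.
Total output Q = 302/9 + 395/9 = 697/9.

77.44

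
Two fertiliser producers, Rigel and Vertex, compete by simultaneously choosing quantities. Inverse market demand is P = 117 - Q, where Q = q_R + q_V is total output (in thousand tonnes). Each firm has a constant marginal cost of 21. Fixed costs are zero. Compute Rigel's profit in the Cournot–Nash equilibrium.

A representative firm's profit is π_i = q_i(117 - Q) - 21q_i.
Setting ∂π_i/∂q_i = 0 with rivals' quantities fixed: 96 - 2q_i - q_j = 0.
By symmetry each firm produces the same amount; substituting q_j = q_i yields q_i = 96/3 = 32.
Price P = 117 - 64 = 53.
Rigel's profit: (53 - 21)·32 = 1024.

1024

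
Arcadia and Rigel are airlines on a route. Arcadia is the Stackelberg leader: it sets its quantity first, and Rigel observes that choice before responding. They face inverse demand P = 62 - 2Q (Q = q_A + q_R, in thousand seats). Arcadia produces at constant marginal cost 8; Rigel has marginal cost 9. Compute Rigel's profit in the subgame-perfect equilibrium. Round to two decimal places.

The follower Rigel best-responds to any q_A: π_R = (62 - 2Q)q_R - 9q_R.
∂π_R/∂q_R = 53 - 2q_A - 4q_R = 0 gives the reaction function q_R = (53 - 2q_A)/4.
The leader anticipates this reaction. Substituting into P = 62 - 2Q gives P = 71/2 - q_A, so π_A = (71/2 - q_A)q_A - 8q_A.
Maximising: ∂π_A/∂q_A = 55/2 - 2q_A = 0, giving q_A = 55/4.
Then q_R = (53 - 2·(55/4))/4 = 51/8.
Price P = 62 - 2·(161/8) = 87/4.
Rigel's profit: (87/4 - 9)·(51/8) = 81.2813.

81.28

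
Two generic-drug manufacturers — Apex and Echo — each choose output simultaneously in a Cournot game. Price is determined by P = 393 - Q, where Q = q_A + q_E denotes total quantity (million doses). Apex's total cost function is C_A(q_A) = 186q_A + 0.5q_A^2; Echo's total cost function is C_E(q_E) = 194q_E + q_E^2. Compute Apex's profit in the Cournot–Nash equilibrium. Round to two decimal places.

4904.64

Apex's profit: π_A = (393 - Q)q_A - (186q_A + (1/2)q_A²). Setting ∂π_A/∂q_A = 0: 207 - 3q_A - (q_E) = 0.
Echo's profit: π_E = (393 - Q)q_E - (194q_E + q_E²). Setting ∂π_E/∂q_E = 0: 199 - 4q_E - (q_A) = 0.
So q_A = (207 - q_E)/3 and q_E = (199 - q_A)/4.
Substituting one into the other gives q_A = 629/11 and q_E = 390/11.
Price P = 393 - 1019/11 = 300.3636.
Apex's profit: 300.3636·(629/11) - 186·(629/11) - (1/2)(629/11)² = 4904.6405.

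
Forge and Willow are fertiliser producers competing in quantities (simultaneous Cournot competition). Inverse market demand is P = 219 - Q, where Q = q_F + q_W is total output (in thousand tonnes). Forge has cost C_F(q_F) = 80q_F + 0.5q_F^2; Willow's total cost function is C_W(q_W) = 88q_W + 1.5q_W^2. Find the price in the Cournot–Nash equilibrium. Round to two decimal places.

Forge's profit: π_F = (219 - Q)q_F - (80q_F + (1/2)q_F²). Setting ∂π_F/∂q_F = 0: 139 - 3q_F - (q_W) = 0.
Willow's first-order condition: 131 - 5q_W - (q_F) = 0.
Best responses: q_F = (139 - q_W)/3, q_W = (131 - q_F)/5.
Solving the pair: q_F = 282/7, q_W = 127/7.
Total output Q = 409/7, so price P = 219 - 409/7 = 1124/7.

160.57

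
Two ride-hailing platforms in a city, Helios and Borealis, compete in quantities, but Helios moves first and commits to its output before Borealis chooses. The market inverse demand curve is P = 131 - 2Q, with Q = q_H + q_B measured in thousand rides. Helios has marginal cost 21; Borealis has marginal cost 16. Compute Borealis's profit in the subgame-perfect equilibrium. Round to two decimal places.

488.28

Solve by backward induction. Given q_H, the follower Borealis maximises π_B = (131 - 2q_H - 2q_B)q_B - 16q_B.
Setting the follower's marginal profit to zero, 115 - 2q_H - 4q_B = 0, i.e. q_B = (115 - 2q_H)/4.
The leader anticipates this reaction. Substituting into P = 131 - 2Q gives P = 147/2 - q_H, so π_H = (147/2 - q_H)q_H - 21q_H.
Maximising: ∂π_H/∂q_H = 105/2 - 2q_H = 0, giving q_H = 105/4.
Then q_B = (115 - 2·(105/4))/4 = 125/8.
Price P = 131 - 2·(335/8) = 189/4.
Borealis's profit: (189/4 - 16)·(125/8) = 488.2813.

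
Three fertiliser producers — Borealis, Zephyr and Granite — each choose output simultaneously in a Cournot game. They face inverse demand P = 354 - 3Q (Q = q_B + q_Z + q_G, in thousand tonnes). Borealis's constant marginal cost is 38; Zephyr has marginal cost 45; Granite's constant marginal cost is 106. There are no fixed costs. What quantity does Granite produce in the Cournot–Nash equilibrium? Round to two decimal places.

9.92

Borealis's profit: π_B = (354 - 3Q)q_B - (38q_B). Setting ∂π_B/∂q_B = 0: 316 - 6q_B - 3(q_Z + q_G) = 0.
Zephyr's profit: π_Z = (354 - 3Q)q_Z - (45q_Z). Setting ∂π_Z/∂q_Z = 0: 309 - 6q_Z - 3(q_B + q_G) = 0.
Granite's first-order condition: 248 - 6q_G - 3(q_B + q_Z) = 0.
Adding the 3 conditions: 873 − 6Q − 6Q = 0, i.e. Q = 291/4.
Back-substituting: q_B = (316 − 873/4)/3 = 391/12, q_Z = (309 − 873/4)/3 = 121/4, q_G = (248 − 873/4)/3 = 119/12.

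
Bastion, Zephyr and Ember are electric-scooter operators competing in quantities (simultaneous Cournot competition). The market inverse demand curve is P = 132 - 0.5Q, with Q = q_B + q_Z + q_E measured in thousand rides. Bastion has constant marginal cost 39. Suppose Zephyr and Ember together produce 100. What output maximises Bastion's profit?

43

With rivals' combined output fixed at 100, Bastion's profit is π_B = (132 - (1/2)·100 - (1/2)q_B)q_B - (39q_B) = (82 - (1/2)q_B)q_B - (39q_B).
∂π_B/∂q_B = 43 - q_B = 0, so q_B = 43.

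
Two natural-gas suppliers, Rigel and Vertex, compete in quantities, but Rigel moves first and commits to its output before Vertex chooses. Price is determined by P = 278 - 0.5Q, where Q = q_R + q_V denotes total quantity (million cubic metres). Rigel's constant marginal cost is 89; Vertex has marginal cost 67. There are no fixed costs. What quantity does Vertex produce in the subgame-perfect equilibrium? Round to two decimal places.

The follower Vertex best-responds to any q_R: π_V = (278 - 0.5Q)q_V - 67q_V.
Setting the follower's marginal profit to zero, 211 - (1/2)q_R - q_V = 0, i.e. q_V = (211 - (1/2)q_R).
The leader anticipates this reaction. Substituting into P = 278 - 0.5Q gives P = 345/2 - (1/4)q_R, so π_R = (345/2 - (1/4)q_R)q_R - 89q_R.
Leader FOC: 167/2 - (1/2)q_R = 0, so q_R = 167.
Then q_V = (211 - (1/2)·167) = 255/2.

127.50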